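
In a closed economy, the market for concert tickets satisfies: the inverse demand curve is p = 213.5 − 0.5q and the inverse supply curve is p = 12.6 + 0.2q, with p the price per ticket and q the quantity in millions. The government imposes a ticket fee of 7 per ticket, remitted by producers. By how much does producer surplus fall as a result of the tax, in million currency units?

Rewrite in direct form: qd = 427 − 2p and qs = 5p − 63.
Before the tax: set 427 − 2p = 5p − 63 → p* = 70, q* = 287.
With the tax collected from producers, supply shifts: qs = 5(p − 7) − 63.
New equilibrium: buyers pay 75, producers receive 68, q = 277. (Wedge: pb − ps = 7.)
ΔPS is the trapezoid between Q = 277 and Q = 287 of height 2: ½ · (287 + 277) · 2 = 564.

Producer surplus falls by 564 million.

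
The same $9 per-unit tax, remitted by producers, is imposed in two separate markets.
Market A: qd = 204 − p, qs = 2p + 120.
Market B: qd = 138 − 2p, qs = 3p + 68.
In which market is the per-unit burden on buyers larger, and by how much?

Market A: pre-tax p* = $28, q* = 176; post-tax q = 170; per-unit burden on buyers = $6.
Market B: pre-tax p* = $14, q* = 110; post-tax q = 99.2; per-unit burden on buyers = $5.4.
Difference: $6 vs $5.4 → market A is larger by $0.6.

Market A, by $0.6.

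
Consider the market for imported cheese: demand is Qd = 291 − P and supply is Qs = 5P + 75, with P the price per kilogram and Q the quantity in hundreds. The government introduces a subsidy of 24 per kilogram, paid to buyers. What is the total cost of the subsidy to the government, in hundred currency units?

Without the subsidy, 291 − P = 5P + 75 gives 6P = 216, so P* = 36 and Q* = 255.
With a per-unit subsidy paid to buyers, each effectively pays P − 24, so demand becomes Qd = 291 − (P − 24).
Solving gives Q = 275 with buyers paying 16 and suppliers receiving 40 (the 24 wedge).
Outlay = t · Q = 24 · 275 = 6600.

Government outlay = 6600 hundred.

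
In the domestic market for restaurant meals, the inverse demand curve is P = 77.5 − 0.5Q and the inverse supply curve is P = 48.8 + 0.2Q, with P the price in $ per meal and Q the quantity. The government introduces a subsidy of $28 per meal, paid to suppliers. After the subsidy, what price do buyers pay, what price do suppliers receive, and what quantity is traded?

Buyers pay $37; suppliers receive $65; quantity = 81.

Inverting to Q(P) form: Qd = 155 − 2P; Qs = 5P − 244.
Before the subsidy: set 155 − 2P = 5P − 244 → P* = $57, Q* = 41.
With a per-unit subsidy paid to suppliers, each receives P + 28 per unit sold, so supply becomes Qs = 5(P + 28) − 244.
Solving gives Q = 81 with buyers paying $37 and suppliers receiving $65 (the $28 wedge).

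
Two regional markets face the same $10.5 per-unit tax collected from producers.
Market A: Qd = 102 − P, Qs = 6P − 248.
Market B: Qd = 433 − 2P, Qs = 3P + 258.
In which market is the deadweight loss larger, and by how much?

Market B, by $18.9.

Market A: pre-tax P* = $50, Q* = 52; post-tax Q = 43; deadweight loss = $47.25.
Market B: pre-tax P* = $35, Q* = 363; post-tax Q = 350.4; deadweight loss = $66.15.
Difference: $47.25 vs $66.15 → market B is larger by $18.9.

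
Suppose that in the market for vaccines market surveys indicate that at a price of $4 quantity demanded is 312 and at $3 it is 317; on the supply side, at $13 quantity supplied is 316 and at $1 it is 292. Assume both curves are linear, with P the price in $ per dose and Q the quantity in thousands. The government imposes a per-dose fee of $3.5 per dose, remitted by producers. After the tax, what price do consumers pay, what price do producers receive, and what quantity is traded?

Demand slope: (317 − 312)/(3 − 4) = -5, so Qd = 332 − 5P.
Supply slope: (292 − 316)/(1 − 13) = 2, so Qs = 2P + 290.
Without the tax, 332 − 5P = 2P + 290 gives 7P = 42, so P* = $6 and Q* = 302.
With the tax collected from producers, supply shifts: Qs = 2(P − 3.5) + 290.
New equilibrium: consumers pay $7, producers receive $3.5, Q = 297. (Wedge: Pb − Ps = 3.5.)
The less price-elastic side of the market bears the larger share of a per-unit tax.

Consumers pay $7; producers receive $3.5; quantity = 297.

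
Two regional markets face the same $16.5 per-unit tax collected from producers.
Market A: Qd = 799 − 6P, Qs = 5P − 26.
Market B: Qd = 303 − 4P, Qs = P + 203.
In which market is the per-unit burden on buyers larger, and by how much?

Market A, by $4.2.

Market A: pre-tax P* = $75, Q* = 349; post-tax Q = 304; per-unit burden on buyers = $7.5.
Market B: pre-tax P* = $20, Q* = 223; post-tax Q = 209.8; per-unit burden on buyers = $3.3.
Difference: $7.5 vs $3.3 → market A is larger by $4.2.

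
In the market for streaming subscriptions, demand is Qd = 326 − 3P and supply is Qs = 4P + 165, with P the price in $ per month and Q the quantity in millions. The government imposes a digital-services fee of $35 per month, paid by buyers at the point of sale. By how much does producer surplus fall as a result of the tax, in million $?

Before the tax: set 326 − 3P = 4P + 165 → P* = $23, Q* = 257.
With the tax collected from buyers, demand (in seller-price terms) shifts: Qd = 326 − 3(P + 35).
Solving gives Q = 197 with buyers paying $43 and producers receiving $8 (the $35 wedge).
ΔPS is the trapezoid between Q = 197 and Q = 257 of height $15: ½ · (257 + 197) · 15 = $3405.

Producer surplus falls by $3405 million.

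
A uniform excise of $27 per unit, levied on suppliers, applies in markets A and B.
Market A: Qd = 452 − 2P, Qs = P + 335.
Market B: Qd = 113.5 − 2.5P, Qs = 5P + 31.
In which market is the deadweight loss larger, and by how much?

Market B, by $364.5.

Market A: pre-tax P* = $39, Q* = 374; post-tax Q = 356; deadweight loss = $243.
Market B: pre-tax P* = $11, Q* = 86; post-tax Q = 41; deadweight loss = $607.5.
Difference: $243 vs $607.5 → market B is larger by $364.5.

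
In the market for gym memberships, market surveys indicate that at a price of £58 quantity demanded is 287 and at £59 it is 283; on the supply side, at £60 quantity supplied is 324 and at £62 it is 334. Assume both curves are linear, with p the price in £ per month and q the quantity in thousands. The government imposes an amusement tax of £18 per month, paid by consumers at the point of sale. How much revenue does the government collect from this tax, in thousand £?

Tax revenue = £4662 thousand.

Demand slope: (283 − 287)/(59 − 58) = -4, so qd = 519 − 4p.
Supply slope: (334 − 324)/(62 − 60) = 5, so qs = 5p + 24.
Before the tax: set 519 − 4p = 5p + 24 → p* = £55, q* = 299.
With the tax collected from consumers, demand (in seller-price terms) shifts: qd = 519 − 4(p + 18).
Solving gives q = 259 with consumers paying £65 and sellers receiving £47 (the £18 wedge).
Revenue = t · Q = 18 · 259 = £4662.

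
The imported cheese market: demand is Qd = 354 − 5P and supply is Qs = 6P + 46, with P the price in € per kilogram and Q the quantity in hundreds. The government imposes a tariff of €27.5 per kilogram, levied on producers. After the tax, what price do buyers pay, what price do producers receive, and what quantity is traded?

Before the tax: set 354 − 5P = 6P + 46 → P* = €28, Q* = 214.
With the tax collected from producers, supply shifts: Qs = 6(P − 27.5) + 46.
New equilibrium: buyers pay €43, producers receive €15.5, Q = 139. (Wedge: Pb − Ps = 27.5.)

Buyers pay €43; producers receive €15.5; quantity = 139.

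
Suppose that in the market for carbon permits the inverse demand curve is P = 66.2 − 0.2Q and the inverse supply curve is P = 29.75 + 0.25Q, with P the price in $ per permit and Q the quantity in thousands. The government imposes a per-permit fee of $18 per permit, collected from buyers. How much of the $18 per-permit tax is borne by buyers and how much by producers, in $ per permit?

Buyers bear $8 per permit; producers bear $10 per permit.

Rewrite in direct form: Qd = 331 − 5P and Qs = 4P − 119.
Before the tax: set 331 − 5P = 4P − 119 → P* = $50, Q* = 81.
With the tax collected from buyers, demand (in seller-price terms) shifts: Qd = 331 − 5(P + 18).
New equilibrium: buyers pay $58, producers receive $40, Q = 41. (Wedge: Pb − Ps = 18.)
Burden on buyers: $8; on producers: $10. (They sum to $18.)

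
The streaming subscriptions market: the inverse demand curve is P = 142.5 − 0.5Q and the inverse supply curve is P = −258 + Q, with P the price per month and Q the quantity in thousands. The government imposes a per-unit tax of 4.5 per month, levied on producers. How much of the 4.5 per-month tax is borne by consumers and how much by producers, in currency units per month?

Inverting to Q(P) form: Qd = 285 − 2P; Qs = P + 258.
Without the tax, 285 − 2P = P + 258 gives 3P = 27, so P* = 9 and Q* = 267.
With the tax collected from producers, supply shifts: Qs = (P − 4.5) + 258.
Solving gives Q = 264 with consumers paying 10.5 and producers receiving 6 (the 4.5 wedge).
Burden on consumers: 1.5; on producers: 3. (They sum to 4.5.)
The less price-elastic side of the market bears the larger share of a per-unit tax.

Consumers bear 1.5 per month; producers bear 3 per month.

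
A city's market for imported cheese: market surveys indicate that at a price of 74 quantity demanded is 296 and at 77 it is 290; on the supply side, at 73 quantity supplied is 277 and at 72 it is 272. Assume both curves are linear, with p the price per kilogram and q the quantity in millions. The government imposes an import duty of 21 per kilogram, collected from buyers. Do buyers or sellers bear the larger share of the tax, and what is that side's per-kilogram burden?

Buyers bear the larger share: 15 per kilogram.

Demand slope: (290 − 296)/(77 − 74) = -2, so qd = 444 − 2p.
Supply slope: (272 − 277)/(72 − 73) = 5, so qs = 5p − 88.
Without the tax, 444 − 2p = 5p − 88 gives 7p = 532, so p* = 76 and q* = 292.
With the tax collected from buyers, demand (in seller-price terms) shifts: qd = 444 − 2(p + 21).
New equilibrium: buyers pay 91, sellers receive 70, q = 262. (Wedge: pb − ps = 21.)
Per-kilogram burden: buyers 15, sellers 6.
Buyers take the larger share because demand is less price-elastic here (demand slope 2 vs supply slope 5).
The less price-elastic side of the market bears the larger share of a per-unit tax.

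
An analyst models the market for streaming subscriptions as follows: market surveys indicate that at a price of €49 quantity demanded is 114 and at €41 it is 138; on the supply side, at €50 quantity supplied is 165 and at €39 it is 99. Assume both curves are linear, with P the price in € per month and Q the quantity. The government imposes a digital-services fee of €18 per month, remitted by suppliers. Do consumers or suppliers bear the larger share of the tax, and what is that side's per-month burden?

Consumers bear the larger share: €12 per month.

Demand slope: (138 − 114)/(41 − 49) = -3, so Qd = 261 − 3P.
Supply slope: (99 − 165)/(39 − 50) = 6, so Qs = 6P − 135.
Without the tax, 261 − 3P = 6P − 135 gives 9P = 396, so P* = €44 and Q* = 129.
With the tax collected from suppliers, supply shifts: Qs = 6(P − 18) − 135.
New equilibrium: consumers pay €56, suppliers receive €38, Q = 93. (Wedge: Pb − Ps = 18.)
Per-month burden: consumers €12, suppliers €6.
Consumers take the larger share because demand is less price-elastic here (demand slope 3 vs supply slope 6).
The less price-elastic side of the market bears the larger share of a per-unit tax.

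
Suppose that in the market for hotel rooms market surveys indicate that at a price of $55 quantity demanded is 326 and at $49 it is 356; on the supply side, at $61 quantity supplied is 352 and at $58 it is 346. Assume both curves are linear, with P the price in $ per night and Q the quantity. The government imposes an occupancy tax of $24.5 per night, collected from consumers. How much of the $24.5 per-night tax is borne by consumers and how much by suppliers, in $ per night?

Demand slope: (356 − 326)/(49 − 55) = -5, so Qd = 601 − 5P.
Supply slope: (346 − 352)/(58 − 61) = 2, so Qs = 2P + 230.
Without the tax, 601 − 5P = 2P + 230 gives 7P = 371, so P* = $53 and Q* = 336.
With the tax collected from consumers, demand (in seller-price terms) shifts: Qd = 601 − 5(P + 24.5).
Solving gives Q = 301 with consumers paying $60 and suppliers receiving $35.5 (the $24.5 wedge).
Burden on consumers: $7; on suppliers: $17.5. (They sum to $24.5.)
The less price-elastic side of the market bears the larger share of a per-unit tax.

Consumers bear $7 per night; suppliers bear $17.5 per night.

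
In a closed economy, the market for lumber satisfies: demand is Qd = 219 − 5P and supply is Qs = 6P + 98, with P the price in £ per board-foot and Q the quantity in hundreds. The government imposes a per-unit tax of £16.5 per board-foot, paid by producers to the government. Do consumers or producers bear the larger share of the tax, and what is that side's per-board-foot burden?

Before the tax: set 219 − 5P = 6P + 98 → P* = £11, Q* = 164.
With the tax collected from producers, supply shifts: Qs = 6(P − 16.5) + 98.
New equilibrium: consumers pay £20, producers receive £3.5, Q = 119. (Wedge: Pb − Ps = 16.5.)
Per-board-foot burden: consumers £9, producers £7.5.
Consumers take the larger share because demand is less price-elastic here (demand slope 5 vs supply slope 6).
The less price-elastic side of the market bears the larger share of a per-unit tax.

Consumers bear the larger share: £9 per board-foot.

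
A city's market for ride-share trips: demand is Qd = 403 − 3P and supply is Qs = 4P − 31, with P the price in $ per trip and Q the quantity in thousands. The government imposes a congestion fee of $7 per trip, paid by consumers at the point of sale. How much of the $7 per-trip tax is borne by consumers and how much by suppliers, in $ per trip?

Consumers bear $4 per trip; suppliers bear $3 per trip.

Without the tax, 403 − 3P = 4P − 31 gives 7P = 434, so P* = $62 and Q* = 217.
With the tax collected from consumers, demand (in seller-price terms) shifts: Qd = 403 − 3(P + 7).
New equilibrium: consumers pay $66, suppliers receive $59, Q = 205. (Wedge: Pb − Ps = 7.)
Burden on consumers: $4; on suppliers: $3. (They sum to $7.)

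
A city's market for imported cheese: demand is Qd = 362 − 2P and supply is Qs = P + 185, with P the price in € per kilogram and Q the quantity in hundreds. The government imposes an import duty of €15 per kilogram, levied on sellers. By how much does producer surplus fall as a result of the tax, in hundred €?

Before the tax: set 362 − 2P = P + 185 → P* = €59, Q* = 244.
With the tax collected from sellers, supply shifts: Qs = (P − 15) + 185.
New equilibrium: buyers pay €64, sellers receive €49, Q = 234. (Wedge: Pb − Ps = 15.)
ΔPS is the trapezoid between Q = 234 and Q = 244 of height €10: ½ · (244 + 234) · 10 = €2390.

Producer surplus falls by €2390 hundred.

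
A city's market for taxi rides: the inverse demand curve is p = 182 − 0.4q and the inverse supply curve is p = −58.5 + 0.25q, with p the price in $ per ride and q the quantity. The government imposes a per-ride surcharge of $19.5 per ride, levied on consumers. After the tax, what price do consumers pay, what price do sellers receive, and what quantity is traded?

Inverting to q(p) form: qd = 455 − 2.5p; qs = 4p + 234.
Before the tax: set 455 − 2.5p = 4p + 234 → p* = $34, q* = 370.
With the tax collected from consumers, demand (in seller-price terms) shifts: qd = 455 − 2.5(p + 19.5).
New equilibrium: consumers pay $46, sellers receive $26.5, q = 340. (Wedge: pb − ps = 19.5.)

Consumers pay $46; sellers receive $26.5; quantity = 340.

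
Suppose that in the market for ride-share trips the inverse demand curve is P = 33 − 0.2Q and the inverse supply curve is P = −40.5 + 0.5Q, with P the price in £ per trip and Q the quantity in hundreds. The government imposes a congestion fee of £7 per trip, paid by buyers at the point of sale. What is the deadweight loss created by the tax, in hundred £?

Deadweight loss = £35 hundred.

Rewrite in direct form: Qd = 165 − 5P and Qs = 2P + 81.
Before the tax: set 165 − 5P = 2P + 81 → P* = £12, Q* = 105.
With the tax collected from buyers, demand (in seller-price terms) shifts: Qd = 165 − 5(P + 7).
Solving gives Q = 95 with buyers paying £14 and suppliers receiving £7 (the £7 wedge).
Quantity falls by |ΔQ| = |105 − 95| = 10.
DWL = ½ · t · |ΔQ| = ½ · 7 · 10 = £35.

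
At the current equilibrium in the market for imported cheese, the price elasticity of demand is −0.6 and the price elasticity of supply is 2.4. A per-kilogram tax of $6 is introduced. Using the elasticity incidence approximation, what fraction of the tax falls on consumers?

Incidence ratio: consumers' share ≈ εs / (εs + |εd|) = 2.4 / (2.4 + 0.6) = 0.8.
Supply is the more elastic side, so consumers bear the larger share.

Consumers' share ≈ 0.8.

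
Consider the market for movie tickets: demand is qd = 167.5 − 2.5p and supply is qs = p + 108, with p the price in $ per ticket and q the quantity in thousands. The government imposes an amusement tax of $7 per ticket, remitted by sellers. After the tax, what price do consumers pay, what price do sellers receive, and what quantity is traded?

Consumers pay $19; sellers receive $12; quantity = 120.

Without the tax, 167.5 − 2.5p = p + 108 gives 3.5p = 59.5, so p* = $17 and q* = 125.
With the tax collected from sellers, supply shifts: qs = (p − 7) + 108.
Solving gives q = 120 with consumers paying $19 and sellers receiving $12 (the $7 wedge).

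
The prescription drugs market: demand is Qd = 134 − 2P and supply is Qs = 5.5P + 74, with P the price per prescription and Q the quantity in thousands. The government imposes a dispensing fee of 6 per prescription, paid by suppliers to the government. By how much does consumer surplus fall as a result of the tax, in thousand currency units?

Before the tax: set 134 − 2P = 5.5P + 74 → P* = 8, Q* = 118.
With the tax collected from suppliers, supply shifts: Qs = 5.5(P − 6) + 74.
New equilibrium: consumers pay 12.4, suppliers receive 6.4, Q = 109.2. (Wedge: Pb − Ps = 6.)
ΔCS is the trapezoid between Q = 109.2 and Q = 118 of height 4.4: ½ · (118 + 109.2) · 4.4 = 499.84.

Consumer surplus falls by 499.84 thousand.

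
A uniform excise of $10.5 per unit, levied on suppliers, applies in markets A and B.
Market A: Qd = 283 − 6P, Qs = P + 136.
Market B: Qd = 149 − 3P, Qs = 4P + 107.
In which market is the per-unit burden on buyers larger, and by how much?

Market A: pre-tax P* = $21, Q* = 157; post-tax Q = 148; per-unit burden on buyers = $1.5.
Market B: pre-tax P* = $6, Q* = 131; post-tax Q = 113; per-unit burden on buyers = $6.
Difference: $1.5 vs $6 → market B is larger by $4.5.

Market B, by $4.5.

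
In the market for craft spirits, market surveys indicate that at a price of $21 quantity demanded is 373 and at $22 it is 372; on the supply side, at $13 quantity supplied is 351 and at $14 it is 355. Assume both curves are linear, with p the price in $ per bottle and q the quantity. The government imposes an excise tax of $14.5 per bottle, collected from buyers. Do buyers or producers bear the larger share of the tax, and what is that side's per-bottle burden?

Buyers bear the larger share: $11.6 per bottle.

Demand slope: (372 − 373)/(22 − 21) = -1, so qd = 394 − p.
Supply slope: (355 − 351)/(14 − 13) = 4, so qs = 4p + 299.
Without the tax, 394 − p = 4p + 299 gives 5p = 95, so p* = $19 and q* = 375.
With the tax collected from buyers, demand (in seller-price terms) shifts: qd = 394 − (p + 14.5).
Solving gives q = 363.4 with buyers paying $30.6 and producers receiving $16.1 (the $14.5 wedge).
Per-bottle burden: buyers $11.6, producers $2.9.
Buyers take the larger share because demand is less price-elastic here (demand slope 1 vs supply slope 4).
The less price-elastic side of the market bears the larger share of a per-unit tax.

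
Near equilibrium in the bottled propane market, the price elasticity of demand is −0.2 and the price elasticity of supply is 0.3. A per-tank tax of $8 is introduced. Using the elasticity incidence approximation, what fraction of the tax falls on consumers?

Incidence ratio: consumers' share ≈ εs / (εs + |εd|) = 0.3 / (0.3 + 0.2) = 0.6.
Supply is the more elastic side, so consumers bear the larger share.

Consumers' share ≈ 0.6.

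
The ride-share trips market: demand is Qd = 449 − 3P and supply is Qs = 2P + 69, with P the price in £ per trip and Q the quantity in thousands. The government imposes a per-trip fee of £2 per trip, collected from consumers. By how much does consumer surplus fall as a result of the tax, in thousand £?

Before the tax: set 449 − 3P = 2P + 69 → P* = £76, Q* = 221.
With the tax collected from consumers, demand (in seller-price terms) shifts: Qd = 449 − 3(P + 2).
Solving gives Q = 218.6 with consumers paying £76.8 and suppliers receiving £74.8 (the £2 wedge).
ΔCS is the trapezoid between Q = 218.6 and Q = 221 of height £0.8: ½ · (221 + 218.6) · 0.8 = £175.84.

Consumer surplus falls by £175.84 thousand.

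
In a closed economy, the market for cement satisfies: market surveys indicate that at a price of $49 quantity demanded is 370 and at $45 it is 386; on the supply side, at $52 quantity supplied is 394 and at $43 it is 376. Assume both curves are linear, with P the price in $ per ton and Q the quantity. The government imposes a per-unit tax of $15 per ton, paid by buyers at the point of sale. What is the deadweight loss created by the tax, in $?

Deadweight loss = $150.

Demand slope: (386 − 370)/(45 − 49) = -4, so Qd = 566 − 4P.
Supply slope: (376 − 394)/(43 − 52) = 2, so Qs = 2P + 290.
Without the tax, 566 − 4P = 2P + 290 gives 6P = 276, so P* = $46 and Q* = 382.
With the tax collected from buyers, demand (in seller-price terms) shifts: Qd = 566 − 4(P + 15).
New equilibrium: buyers pay $51, producers receive $36, Q = 362. (Wedge: Pb − Ps = 15.)
Quantity falls by |ΔQ| = |382 − 362| = 20.
DWL = ½ · t · |ΔQ| = ½ · 15 · 20 = $150.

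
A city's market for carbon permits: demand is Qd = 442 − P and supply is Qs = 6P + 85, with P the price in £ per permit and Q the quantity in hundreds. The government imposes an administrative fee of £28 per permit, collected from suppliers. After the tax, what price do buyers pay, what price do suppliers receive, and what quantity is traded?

Buyers pay £75; suppliers receive £47; quantity = 367.

Without the tax, 442 − P = 6P + 85 gives 7P = 357, so P* = £51 and Q* = 391.
With the tax collected from suppliers, supply shifts: Qs = 6(P − 28) + 85.
New equilibrium: buyers pay £75, suppliers receive £47, Q = 367. (Wedge: Pb − Ps = 28.)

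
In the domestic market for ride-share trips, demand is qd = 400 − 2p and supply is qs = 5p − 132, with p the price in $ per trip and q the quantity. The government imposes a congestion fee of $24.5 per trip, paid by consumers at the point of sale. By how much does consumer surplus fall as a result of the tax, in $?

Consumer surplus falls by $4033.75.

Without the tax, 400 − 2p = 5p − 132 gives 7p = 532, so p* = $76 and q* = 248.
With the tax collected from consumers, demand (in seller-price terms) shifts: qd = 400 − 2(p + 24.5).
New equilibrium: consumers pay $93.5, suppliers receive $69, q = 213. (Wedge: pb − ps = 24.5.)
ΔCS is the trapezoid between Q = 213 and Q = 248 of height $17.5: ½ · (248 + 213) · 17.5 = $4033.75.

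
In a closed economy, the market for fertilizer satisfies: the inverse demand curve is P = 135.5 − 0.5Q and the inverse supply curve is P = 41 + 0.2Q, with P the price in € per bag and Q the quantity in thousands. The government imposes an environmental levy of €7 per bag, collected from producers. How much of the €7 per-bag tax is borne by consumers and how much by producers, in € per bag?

Rewrite in direct form: Qd = 271 − 2P and Qs = 5P − 205.
Before the tax: set 271 − 2P = 5P − 205 → P* = €68, Q* = 135.
With the tax collected from producers, supply shifts: Qs = 5(P − 7) − 205.
Solving gives Q = 125 with consumers paying €73 and producers receiving €66 (the €7 wedge).
Burden on consumers: €5; on producers: €2. (They sum to €7.)
The less price-elastic side of the market bears the larger share of a per-unit tax.

Consumers bear €5 per bag; producers bear €2 per bag.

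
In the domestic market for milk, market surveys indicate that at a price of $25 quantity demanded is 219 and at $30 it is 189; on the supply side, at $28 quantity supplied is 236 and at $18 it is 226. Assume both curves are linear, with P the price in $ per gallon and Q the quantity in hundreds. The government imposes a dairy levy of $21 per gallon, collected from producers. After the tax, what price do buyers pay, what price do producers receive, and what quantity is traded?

Demand slope: (189 − 219)/(30 − 25) = -6, so Qd = 369 − 6P.
Supply slope: (226 − 236)/(18 − 28) = 1, so Qs = P + 208.
Without the tax, 369 − 6P = P + 208 gives 7P = 161, so P* = $23 and Q* = 231.
With the tax collected from producers, supply shifts: Qs = (P − 21) + 208.
Solving gives Q = 213 with buyers paying $26 and producers receiving $5 (the $21 wedge).

Buyers pay $26; producers receive $5; quantity = 213.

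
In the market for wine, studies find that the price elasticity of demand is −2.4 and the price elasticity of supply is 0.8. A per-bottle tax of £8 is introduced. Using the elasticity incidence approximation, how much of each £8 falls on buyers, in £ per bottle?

Incidence ratio: buyers' share ≈ εs / (εs + |εd|) = 0.8 / (0.8 + 2.4) = 0.25.
So buyers bear ≈ 0.25 × £8 = £2; producers bear £6.

Buyers bear ≈ £2 per bottle.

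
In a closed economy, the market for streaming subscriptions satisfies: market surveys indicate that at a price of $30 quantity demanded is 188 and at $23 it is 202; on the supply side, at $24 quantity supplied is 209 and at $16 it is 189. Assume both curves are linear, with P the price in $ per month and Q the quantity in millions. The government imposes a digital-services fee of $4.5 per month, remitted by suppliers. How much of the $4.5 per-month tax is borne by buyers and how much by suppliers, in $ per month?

Demand slope: (202 − 188)/(23 − 30) = -2, so Qd = 248 − 2P.
Supply slope: (189 − 209)/(16 − 24) = 2.5, so Qs = 2.5P + 149.
Before the tax: set 248 − 2P = 2.5P + 149 → P* = $22, Q* = 204.
With the tax collected from suppliers, supply shifts: Qs = 2.5(P − 4.5) + 149.
Solving gives Q = 199 with buyers paying $24.5 and suppliers receiving $20 (the $4.5 wedge).
Burden on buyers: $2.5; on suppliers: $2. (They sum to $4.5.)
The less price-elastic side of the market bears the larger share of a per-unit tax.

Buyers bear $2.5 per month; suppliers bear $2 per month.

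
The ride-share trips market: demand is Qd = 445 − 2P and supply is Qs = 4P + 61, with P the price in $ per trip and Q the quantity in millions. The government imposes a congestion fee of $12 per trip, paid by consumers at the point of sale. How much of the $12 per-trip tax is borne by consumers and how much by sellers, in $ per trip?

Consumers bear $8 per trip; sellers bear $4 per trip.

Before the tax: set 445 − 2P = 4P + 61 → P* = $64, Q* = 317.
With the tax collected from consumers, demand (in seller-price terms) shifts: Qd = 445 − 2(P + 12).
Solving gives Q = 301 with consumers paying $72 and sellers receiving $60 (the $12 wedge).
Burden on consumers: $8; on sellers: $4. (They sum to $12.)
The less price-elastic side of the market bears the larger share of a per-unit tax.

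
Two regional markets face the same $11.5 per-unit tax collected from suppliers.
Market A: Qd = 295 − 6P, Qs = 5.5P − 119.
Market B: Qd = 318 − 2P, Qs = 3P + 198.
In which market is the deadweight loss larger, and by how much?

Market A, by $110.4.

Market A: pre-tax P* = $36, Q* = 79; post-tax Q = 46; deadweight loss = $189.75.
Market B: pre-tax P* = $24, Q* = 270; post-tax Q = 256.2; deadweight loss = $79.35.
Difference: $189.75 vs $79.35 → market A is larger by $110.4.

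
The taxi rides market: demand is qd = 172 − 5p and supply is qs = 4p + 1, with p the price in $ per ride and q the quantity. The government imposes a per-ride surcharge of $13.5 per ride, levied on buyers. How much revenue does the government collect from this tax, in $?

Without the tax, 172 − 5p = 4p + 1 gives 9p = 171, so p* = $19 and q* = 77.
With the tax collected from buyers, demand (in seller-price terms) shifts: qd = 172 − 5(p + 13.5).
Solving gives q = 47 with buyers paying $25 and sellers receiving $11.5 (the $13.5 wedge).
Revenue = t · Q = 13.5 · 47 = $634.5.

Tax revenue = $634.5.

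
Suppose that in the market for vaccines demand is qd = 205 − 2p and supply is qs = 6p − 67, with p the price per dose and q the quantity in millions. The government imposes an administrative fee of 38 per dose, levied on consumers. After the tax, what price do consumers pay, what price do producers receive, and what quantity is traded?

Consumers pay 62.5; producers receive 24.5; quantity = 80.

Without the tax, 205 − 2p = 6p − 67 gives 8p = 272, so p* = 34 and q* = 137.
With the tax collected from consumers, demand (in seller-price terms) shifts: qd = 205 − 2(p + 38).
New equilibrium: consumers pay 62.5, producers receive 24.5, q = 80. (Wedge: pb − ps = 38.)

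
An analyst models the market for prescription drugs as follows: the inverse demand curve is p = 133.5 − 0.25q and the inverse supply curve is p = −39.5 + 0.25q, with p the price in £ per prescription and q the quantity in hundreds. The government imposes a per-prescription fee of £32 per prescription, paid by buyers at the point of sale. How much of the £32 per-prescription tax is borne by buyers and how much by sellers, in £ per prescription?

Rewrite in direct form: qd = 534 − 4p and qs = 4p + 158.
Before the tax: set 534 − 4p = 4p + 158 → p* = £47, q* = 346.
With the tax collected from buyers, demand (in seller-price terms) shifts: qd = 534 − 4(p + 32).
Solving gives q = 282 with buyers paying £63 and sellers receiving £31 (the £32 wedge).
Burden on buyers: £16; on sellers: £16. (They sum to £32.)
The less price-elastic side of the market bears the larger share of a per-unit tax.

Buyers bear £16 per prescription; sellers bear £16 per prescription.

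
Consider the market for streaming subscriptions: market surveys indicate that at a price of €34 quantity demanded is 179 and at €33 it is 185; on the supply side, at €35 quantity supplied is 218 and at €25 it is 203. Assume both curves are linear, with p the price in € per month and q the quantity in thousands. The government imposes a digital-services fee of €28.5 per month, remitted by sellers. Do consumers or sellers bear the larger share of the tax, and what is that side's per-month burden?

Sellers bear the larger share: €22.8 per month.

Demand slope: (185 − 179)/(33 − 34) = -6, so qd = 383 − 6p.
Supply slope: (203 − 218)/(25 − 35) = 1.5, so qs = 1.5p + 165.5.
Before the tax: set 383 − 6p = 1.5p + 165.5 → p* = €29, q* = 209.
With the tax collected from sellers, supply shifts: qs = 1.5(p − 28.5) + 165.5.
New equilibrium: consumers pay €34.7, sellers receive €6.2, q = 174.8. (Wedge: pb − ps = 28.5.)
Per-month burden: consumers €5.7, sellers €22.8.
Sellers take the larger share because supply is less price-elastic here (demand slope 6 vs supply slope 1.5).
The less price-elastic side of the market bears the larger share of a per-unit tax.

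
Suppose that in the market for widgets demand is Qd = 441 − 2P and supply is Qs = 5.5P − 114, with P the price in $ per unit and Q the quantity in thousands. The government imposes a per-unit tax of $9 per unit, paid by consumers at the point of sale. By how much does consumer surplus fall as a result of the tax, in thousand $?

Consumer surplus falls by $1890.24 thousand.

Without the tax, 441 − 2P = 5.5P − 114 gives 7.5P = 555, so P* = $74 and Q* = 293.
With the tax collected from consumers, demand (in seller-price terms) shifts: Qd = 441 − 2(P + 9).
Solving gives Q = 279.8 with consumers paying $80.6 and sellers receiving $71.6 (the $9 wedge).
ΔCS is the trapezoid between Q = 279.8 and Q = 293 of height $6.6: ½ · (293 + 279.8) · 6.6 = $1890.24.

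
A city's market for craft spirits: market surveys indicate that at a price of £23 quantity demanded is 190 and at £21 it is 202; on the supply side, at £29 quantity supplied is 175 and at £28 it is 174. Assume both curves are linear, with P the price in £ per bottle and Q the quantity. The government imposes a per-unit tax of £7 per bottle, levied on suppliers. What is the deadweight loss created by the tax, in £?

Demand slope: (202 − 190)/(21 − 23) = -6, so Qd = 328 − 6P.
Supply slope: (174 − 175)/(28 − 29) = 1, so Qs = P + 146.
Without the tax, 328 − 6P = P + 146 gives 7P = 182, so P* = £26 and Q* = 172.
With the tax collected from suppliers, supply shifts: Qs = (P − 7) + 146.
New equilibrium: consumers pay £27, suppliers receive £20, Q = 166. (Wedge: Pb − Ps = 7.)
Quantity falls by |ΔQ| = |172 − 166| = 6.
DWL = ½ · t · |ΔQ| = ½ · 7 · 6 = £21.

Deadweight loss = £21.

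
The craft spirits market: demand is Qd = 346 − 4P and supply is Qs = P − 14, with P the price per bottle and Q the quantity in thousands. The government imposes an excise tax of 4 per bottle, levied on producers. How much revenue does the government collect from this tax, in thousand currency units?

Tax revenue = 219.2 thousand.

Without the tax, 346 − 4P = P − 14 gives 5P = 360, so P* = 72 and Q* = 58.
With the tax collected from producers, supply shifts: Qs = (P − 4) − 14.
Solving gives Q = 54.8 with consumers paying 72.8 and producers receiving 68.8 (the 4 wedge).
Revenue = t · Q = 4 · 54.8 = 219.2.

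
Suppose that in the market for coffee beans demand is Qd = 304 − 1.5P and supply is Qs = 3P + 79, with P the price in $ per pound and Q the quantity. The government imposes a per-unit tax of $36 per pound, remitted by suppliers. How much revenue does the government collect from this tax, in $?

Tax revenue = $6948.

Before the tax: set 304 − 1.5P = 3P + 79 → P* = $50, Q* = 229.
With the tax collected from suppliers, supply shifts: Qs = 3(P − 36) + 79.
New equilibrium: buyers pay $74, suppliers receive $38, Q = 193. (Wedge: Pb − Ps = 36.)
Revenue = t · Q = 36 · 193 = $6948.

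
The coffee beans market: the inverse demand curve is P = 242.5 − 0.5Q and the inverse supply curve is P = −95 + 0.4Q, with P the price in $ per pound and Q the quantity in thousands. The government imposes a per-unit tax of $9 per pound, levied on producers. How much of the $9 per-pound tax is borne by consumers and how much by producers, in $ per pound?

Rewrite in direct form: Qd = 485 − 2P and Qs = 2.5P + 237.5.
Before the tax: set 485 − 2P = 2.5P + 237.5 → P* = $55, Q* = 375.
With the tax collected from producers, supply shifts: Qs = 2.5(P − 9) + 237.5.
Solving gives Q = 365 with consumers paying $60 and producers receiving $51 (the $9 wedge).
Burden on consumers: $5; on producers: $4. (They sum to $9.)
The less price-elastic side of the market bears the larger share of a per-unit tax.

Consumers bear $5 per pound; producers bear $4 per pound.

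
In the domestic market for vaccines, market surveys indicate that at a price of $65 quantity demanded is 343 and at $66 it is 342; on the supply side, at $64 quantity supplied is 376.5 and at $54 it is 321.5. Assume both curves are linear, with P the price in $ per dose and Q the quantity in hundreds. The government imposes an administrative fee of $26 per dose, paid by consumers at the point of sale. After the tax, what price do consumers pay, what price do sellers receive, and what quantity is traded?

Demand slope: (342 − 343)/(66 − 65) = -1, so Qd = 408 − P.
Supply slope: (321.5 − 376.5)/(54 − 64) = 5.5, so Qs = 5.5P + 24.5.
Without the tax, 408 − P = 5.5P + 24.5 gives 6.5P = 383.5, so P* = $59 and Q* = 349.
With the tax collected from consumers, demand (in seller-price terms) shifts: Qd = 408 − (P + 26).
Solving gives Q = 327 with consumers paying $81 and sellers receiving $55 (the $26 wedge).
The less price-elastic side of the market bears the larger share of a per-unit tax.

Consumers pay $81; sellers receive $55; quantity = 327.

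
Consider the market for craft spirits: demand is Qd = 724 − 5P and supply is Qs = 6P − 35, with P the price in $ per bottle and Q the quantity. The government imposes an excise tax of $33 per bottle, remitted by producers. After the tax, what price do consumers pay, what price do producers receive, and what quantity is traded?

Consumers pay $87; producers receive $54; quantity = 289.

Before the tax: set 724 − 5P = 6P − 35 → P* = $69, Q* = 379.
With the tax collected from producers, supply shifts: Qs = 6(P − 33) − 35.
New equilibrium: consumers pay $87, producers receive $54, Q = 289. (Wedge: Pb − Ps = 33.)
The less price-elastic side of the market bears the larger share of a per-unit tax.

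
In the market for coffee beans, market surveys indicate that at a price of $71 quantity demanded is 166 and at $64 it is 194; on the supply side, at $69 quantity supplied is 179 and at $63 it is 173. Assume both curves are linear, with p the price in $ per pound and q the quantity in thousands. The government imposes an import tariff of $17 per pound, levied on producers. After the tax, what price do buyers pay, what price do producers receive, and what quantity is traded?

Buyers pay $71.4; producers receive $54.4; quantity = 164.4.

Demand slope: (194 − 166)/(64 − 71) = -4, so qd = 450 − 4p.
Supply slope: (173 − 179)/(63 − 69) = 1, so qs = p + 110.
Without the tax, 450 − 4p = p + 110 gives 5p = 340, so p* = $68 and q* = 178.
With the tax collected from producers, supply shifts: qs = (p − 17) + 110.
Solving gives q = 164.4 with buyers paying $71.4 and producers receiving $54.4 (the $17 wedge).
The less price-elastic side of the market bears the larger share of a per-unit tax.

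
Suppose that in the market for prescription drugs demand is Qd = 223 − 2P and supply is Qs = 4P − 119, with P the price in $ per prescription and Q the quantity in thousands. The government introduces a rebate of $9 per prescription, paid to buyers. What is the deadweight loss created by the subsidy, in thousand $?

Deadweight loss = $54 thousand.

Without the subsidy, 223 − 2P = 4P − 119 gives 6P = 342, so P* = $57 and Q* = 109.
With a per-unit subsidy paid to buyers, each effectively pays P − 9, so demand becomes Qd = 223 − 2(P − 9).
Solving gives Q = 121 with buyers paying $51 and sellers receiving $60 (the $9 wedge).
Quantity rises by |ΔQ| = |109 − 121| = 12.
DWL = ½ · t · |ΔQ| = ½ · 9 · 12 = $54.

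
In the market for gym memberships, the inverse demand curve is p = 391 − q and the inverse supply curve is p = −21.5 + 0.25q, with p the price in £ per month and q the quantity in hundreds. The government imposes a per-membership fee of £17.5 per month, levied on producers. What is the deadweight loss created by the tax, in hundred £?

Inverting to q(p) form: qd = 391 − p; qs = 4p + 86.
Before the tax: set 391 − p = 4p + 86 → p* = £61, q* = 330.
With the tax collected from producers, supply shifts: qs = 4(p − 17.5) + 86.
Solving gives q = 316 with buyers paying £75 and producers receiving £57.5 (the £17.5 wedge).
Quantity falls by |ΔQ| = |330 − 316| = 14.
DWL = ½ · t · |ΔQ| = ½ · 17.5 · 14 = £122.5.

Deadweight loss = £122.5 hundred.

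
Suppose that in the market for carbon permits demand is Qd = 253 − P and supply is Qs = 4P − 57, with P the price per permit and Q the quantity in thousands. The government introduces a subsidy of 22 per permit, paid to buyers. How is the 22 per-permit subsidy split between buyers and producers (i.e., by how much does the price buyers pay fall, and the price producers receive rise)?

Without the subsidy, 253 − P = 4P − 57 gives 5P = 310, so P* = 62 and Q* = 191.
With a per-unit subsidy paid to buyers, each effectively pays P − 22, so demand becomes Qd = 253 − (P − 22).
New equilibrium: buyers pay 44.4, producers receive 66.4, Q = 208.6. (Wedge: Pb − Ps = −22.)
Gain to buyers: 17.6; to producers: 4.4. (They sum to 22.)

Buyers gain 17.6 per permit; producers gain 4.4 per permit.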